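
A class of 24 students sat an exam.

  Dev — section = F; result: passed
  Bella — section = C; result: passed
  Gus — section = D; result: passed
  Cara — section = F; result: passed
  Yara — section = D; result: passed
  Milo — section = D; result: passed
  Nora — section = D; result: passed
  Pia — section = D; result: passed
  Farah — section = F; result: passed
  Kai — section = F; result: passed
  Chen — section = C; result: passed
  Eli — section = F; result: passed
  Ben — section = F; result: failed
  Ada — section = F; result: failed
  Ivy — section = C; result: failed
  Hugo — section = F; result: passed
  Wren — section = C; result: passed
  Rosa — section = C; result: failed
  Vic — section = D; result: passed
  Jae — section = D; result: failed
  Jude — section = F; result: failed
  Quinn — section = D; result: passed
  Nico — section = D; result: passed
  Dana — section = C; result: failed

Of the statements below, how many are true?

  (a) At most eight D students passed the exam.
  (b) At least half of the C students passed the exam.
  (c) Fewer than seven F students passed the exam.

3

(a) D: |A| = 9, |A ∩ B| = 8; needs |A ∩ B| ≤ 8 — true.
(b) C: |A| = 6, |A ∩ B| = 3; needs |A ∩ B| ≥ |A ∖ B| — true.
(c) F: |A| = 9, |A ∩ B| = 6; needs |A ∩ B| < 7 — true.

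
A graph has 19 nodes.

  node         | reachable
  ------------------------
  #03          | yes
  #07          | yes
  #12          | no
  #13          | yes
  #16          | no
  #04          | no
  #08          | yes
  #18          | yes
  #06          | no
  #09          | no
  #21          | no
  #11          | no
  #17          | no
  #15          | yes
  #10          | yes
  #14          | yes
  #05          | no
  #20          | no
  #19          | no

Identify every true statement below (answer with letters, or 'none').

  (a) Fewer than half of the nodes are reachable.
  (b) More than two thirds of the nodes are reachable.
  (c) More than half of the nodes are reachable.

|A| = 19, |A ∩ B| = 8, |A ∖ B| = 11.
(a) |A ∩ B| < |A ∖ B|: holds.
(b) |A ∩ B| / |A| > 2/3: fails.
(c) |A ∩ B| > |A ∖ B|: fails.

(a)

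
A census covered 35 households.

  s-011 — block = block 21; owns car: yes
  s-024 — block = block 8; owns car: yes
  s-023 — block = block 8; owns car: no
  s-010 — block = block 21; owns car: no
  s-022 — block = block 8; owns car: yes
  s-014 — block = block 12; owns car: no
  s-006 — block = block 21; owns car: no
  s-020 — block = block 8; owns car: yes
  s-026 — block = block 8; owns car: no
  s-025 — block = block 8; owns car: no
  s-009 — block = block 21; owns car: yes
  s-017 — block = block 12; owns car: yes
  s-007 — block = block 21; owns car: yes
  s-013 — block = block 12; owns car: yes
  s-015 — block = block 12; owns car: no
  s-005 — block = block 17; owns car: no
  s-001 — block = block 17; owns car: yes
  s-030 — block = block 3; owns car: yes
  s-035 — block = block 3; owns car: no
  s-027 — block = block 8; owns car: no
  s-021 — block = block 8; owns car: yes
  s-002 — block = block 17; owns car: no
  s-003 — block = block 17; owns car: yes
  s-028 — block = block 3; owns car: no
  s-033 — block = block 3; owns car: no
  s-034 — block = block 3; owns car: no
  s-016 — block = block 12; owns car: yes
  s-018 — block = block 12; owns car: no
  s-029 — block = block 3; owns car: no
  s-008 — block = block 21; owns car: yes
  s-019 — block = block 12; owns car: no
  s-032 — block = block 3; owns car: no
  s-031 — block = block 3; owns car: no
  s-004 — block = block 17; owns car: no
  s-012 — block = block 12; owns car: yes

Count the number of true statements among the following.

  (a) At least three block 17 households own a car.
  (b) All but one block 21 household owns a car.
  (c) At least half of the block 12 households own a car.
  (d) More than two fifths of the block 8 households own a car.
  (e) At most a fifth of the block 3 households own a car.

(a) block 17: |A| = 5, |A ∩ B| = 2; needs |A ∩ B| ≥ 3 — false.
(b) block 21: |A| = 6, |A ∩ B| = 4; needs |A ∖ B| = 1 — false.
(c) block 12: |A| = 8, |A ∩ B| = 4; needs |A ∩ B| ≥ |A ∖ B| — true.
(d) block 8: |A| = 8, |A ∩ B| = 4; needs |A ∩ B| / |A| > 2/5 — true.
(e) block 3: |A| = 8, |A ∩ B| = 1; needs |A ∩ B| / |A| ≤ 1/5 — true.

3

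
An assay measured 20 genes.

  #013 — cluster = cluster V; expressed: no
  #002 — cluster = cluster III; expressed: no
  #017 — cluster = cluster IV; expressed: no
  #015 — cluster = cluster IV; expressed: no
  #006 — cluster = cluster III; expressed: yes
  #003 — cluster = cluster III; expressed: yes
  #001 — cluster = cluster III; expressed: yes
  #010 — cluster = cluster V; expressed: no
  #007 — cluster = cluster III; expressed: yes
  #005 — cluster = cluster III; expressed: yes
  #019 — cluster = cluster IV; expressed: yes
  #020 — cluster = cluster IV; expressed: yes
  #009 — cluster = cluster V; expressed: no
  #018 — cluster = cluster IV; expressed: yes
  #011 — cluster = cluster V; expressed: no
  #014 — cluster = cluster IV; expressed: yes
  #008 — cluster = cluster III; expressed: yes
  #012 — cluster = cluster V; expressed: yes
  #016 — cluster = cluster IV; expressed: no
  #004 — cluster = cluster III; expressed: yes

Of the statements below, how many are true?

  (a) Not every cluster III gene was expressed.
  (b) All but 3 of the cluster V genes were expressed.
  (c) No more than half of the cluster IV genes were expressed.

1

(a) cluster III: |A| = 8, |A ∩ B| = 7; needs A ⊄ B (|A ∖ B| ≥ 1) — true.
(b) cluster V: |A| = 5, |A ∩ B| = 1; needs |A ∖ B| = 3 — false.
(c) cluster IV: |A| = 7, |A ∩ B| = 4; needs |A ∩ B| ≤ |A ∖ B| — false.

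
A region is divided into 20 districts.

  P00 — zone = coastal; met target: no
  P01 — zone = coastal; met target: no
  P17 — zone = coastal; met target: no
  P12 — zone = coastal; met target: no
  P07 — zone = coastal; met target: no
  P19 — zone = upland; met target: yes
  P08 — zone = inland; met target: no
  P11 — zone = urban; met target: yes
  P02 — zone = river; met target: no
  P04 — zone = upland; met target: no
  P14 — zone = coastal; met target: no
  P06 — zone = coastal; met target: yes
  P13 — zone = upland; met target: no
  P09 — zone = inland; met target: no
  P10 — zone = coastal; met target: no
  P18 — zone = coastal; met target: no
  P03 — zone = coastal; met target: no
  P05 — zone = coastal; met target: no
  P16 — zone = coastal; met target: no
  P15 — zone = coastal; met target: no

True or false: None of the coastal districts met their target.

False

The determiner here denotes the relation: A ∩ B = ∅ (|A ∩ B| = 0).
A (the restrictor) = {P00, P01, P17, P12, P07, P14, P06, P10, P18, P03, P05, P16, P15}, |A| = 13.
A ∩ B = {P06}, so |A ∩ B| = 1.
So the statement is false.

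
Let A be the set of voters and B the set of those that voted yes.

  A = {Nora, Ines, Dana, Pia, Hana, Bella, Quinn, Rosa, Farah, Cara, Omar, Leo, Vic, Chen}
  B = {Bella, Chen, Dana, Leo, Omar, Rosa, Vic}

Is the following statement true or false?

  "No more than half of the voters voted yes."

True

Truth condition: |A ∩ B| ≤ |A ∖ B|.
A (the restrictor) = {Nora, Ines, Dana, Pia, Hana, Bella, Quinn, Rosa, Farah, Cara, Omar, Leo, Vic, Chen}, |A| = 14.
A ∩ B = {Dana, Bella, Rosa, Omar, Leo, Vic, Chen}, so |A ∩ B| = 7.
A ∖ B = {Nora, Ines, Pia, Hana, Quinn, Farah, Cara}, so |A ∖ B| = 7.
7 = 7, so the statement is true.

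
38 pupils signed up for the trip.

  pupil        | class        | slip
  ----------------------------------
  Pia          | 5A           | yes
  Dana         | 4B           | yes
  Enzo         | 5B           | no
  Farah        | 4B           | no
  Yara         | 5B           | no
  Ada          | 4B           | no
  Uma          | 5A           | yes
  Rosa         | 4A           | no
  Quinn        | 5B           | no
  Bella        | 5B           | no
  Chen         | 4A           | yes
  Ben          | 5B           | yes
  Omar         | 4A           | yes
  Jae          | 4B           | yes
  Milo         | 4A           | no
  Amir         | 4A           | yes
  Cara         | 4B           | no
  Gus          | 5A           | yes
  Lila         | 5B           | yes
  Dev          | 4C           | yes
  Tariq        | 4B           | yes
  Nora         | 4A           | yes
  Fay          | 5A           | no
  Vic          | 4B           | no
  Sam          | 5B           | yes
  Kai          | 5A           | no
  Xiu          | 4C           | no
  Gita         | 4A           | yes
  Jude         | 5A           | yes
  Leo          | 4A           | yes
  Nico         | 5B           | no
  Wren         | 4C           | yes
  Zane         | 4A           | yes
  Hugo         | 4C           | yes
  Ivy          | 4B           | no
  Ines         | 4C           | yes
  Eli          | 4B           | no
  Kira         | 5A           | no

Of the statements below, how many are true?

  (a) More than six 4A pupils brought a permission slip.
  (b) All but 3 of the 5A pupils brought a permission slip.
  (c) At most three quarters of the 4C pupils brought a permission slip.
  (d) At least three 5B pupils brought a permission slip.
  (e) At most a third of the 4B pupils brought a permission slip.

4

(a) 4A: |A| = 9, |A ∩ B| = 7; needs |A ∩ B| > 6 — true.
(b) 5A: |A| = 7, |A ∩ B| = 4; needs |A ∖ B| = 3 — true.
(c) 4C: |A| = 5, |A ∩ B| = 4; needs |A ∩ B| / |A| ≤ 3/4 — false.
(d) 5B: |A| = 8, |A ∩ B| = 3; needs |A ∩ B| ≥ 3 — true.
(e) 4B: |A| = 9, |A ∩ B| = 3; needs |A ∩ B| / |A| ≤ 1/3 — true.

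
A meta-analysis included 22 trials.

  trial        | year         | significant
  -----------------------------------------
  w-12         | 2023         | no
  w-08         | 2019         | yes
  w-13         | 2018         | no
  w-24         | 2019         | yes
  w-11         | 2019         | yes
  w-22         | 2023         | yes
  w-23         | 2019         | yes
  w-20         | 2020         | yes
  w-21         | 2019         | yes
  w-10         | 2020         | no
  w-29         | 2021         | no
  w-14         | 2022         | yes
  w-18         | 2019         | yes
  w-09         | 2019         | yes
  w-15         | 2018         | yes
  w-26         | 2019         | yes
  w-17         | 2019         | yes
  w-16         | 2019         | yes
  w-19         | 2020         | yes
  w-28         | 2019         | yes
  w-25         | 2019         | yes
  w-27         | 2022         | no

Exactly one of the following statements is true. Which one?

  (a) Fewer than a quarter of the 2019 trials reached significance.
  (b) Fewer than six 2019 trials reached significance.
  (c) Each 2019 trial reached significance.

(c)

|A| = 12, |A ∩ B| = 12, |A ∖ B| = 0.
(a) requires |A ∩ B| / |A| < 1/4: false.
(b) requires |A ∩ B| < 6: false.
(c) requires A ⊆ B, i.e. every element of A is in B (|A ∖ B| = 0): true.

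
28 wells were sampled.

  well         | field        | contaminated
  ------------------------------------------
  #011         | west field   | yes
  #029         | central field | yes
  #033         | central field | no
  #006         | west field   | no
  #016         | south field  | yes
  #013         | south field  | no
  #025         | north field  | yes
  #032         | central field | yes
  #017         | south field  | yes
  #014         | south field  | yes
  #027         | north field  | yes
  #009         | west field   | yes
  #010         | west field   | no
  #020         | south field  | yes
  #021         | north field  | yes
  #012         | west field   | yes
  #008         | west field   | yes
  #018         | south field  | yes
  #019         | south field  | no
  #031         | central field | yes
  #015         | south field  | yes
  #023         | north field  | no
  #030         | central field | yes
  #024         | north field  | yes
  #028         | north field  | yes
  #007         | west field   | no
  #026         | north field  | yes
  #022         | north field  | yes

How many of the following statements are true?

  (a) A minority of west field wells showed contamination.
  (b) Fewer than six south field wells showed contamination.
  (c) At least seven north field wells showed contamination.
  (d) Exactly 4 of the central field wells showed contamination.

(a) west field: |A| = 7, |A ∩ B| = 4; needs |A ∩ B| < |A ∖ B| — false.
(b) south field: |A| = 8, |A ∩ B| = 6; needs |A ∩ B| < 6 — false.
(c) north field: |A| = 8, |A ∩ B| = 7; needs |A ∩ B| ≥ 7 — true.
(d) central field: |A| = 5, |A ∩ B| = 4; needs |A ∩ B| = 4 — true.

2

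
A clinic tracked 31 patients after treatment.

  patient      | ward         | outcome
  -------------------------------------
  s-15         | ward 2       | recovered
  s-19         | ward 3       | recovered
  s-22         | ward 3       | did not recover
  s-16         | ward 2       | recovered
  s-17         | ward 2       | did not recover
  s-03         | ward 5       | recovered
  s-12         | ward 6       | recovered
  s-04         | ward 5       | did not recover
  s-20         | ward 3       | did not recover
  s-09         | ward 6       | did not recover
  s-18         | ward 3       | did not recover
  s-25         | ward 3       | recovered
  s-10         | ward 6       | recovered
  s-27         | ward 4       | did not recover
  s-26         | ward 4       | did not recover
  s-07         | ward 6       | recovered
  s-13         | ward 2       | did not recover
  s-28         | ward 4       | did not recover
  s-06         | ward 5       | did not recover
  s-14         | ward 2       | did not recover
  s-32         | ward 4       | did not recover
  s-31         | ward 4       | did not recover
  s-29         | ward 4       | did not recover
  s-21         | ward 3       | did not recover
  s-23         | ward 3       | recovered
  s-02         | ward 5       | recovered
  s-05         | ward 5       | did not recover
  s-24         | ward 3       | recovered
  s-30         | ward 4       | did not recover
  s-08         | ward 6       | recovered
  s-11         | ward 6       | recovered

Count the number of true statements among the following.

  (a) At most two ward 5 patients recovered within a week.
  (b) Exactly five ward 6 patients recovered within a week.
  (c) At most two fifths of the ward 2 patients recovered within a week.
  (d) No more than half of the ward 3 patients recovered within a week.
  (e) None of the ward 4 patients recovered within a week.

5

(a) ward 5: |A| = 5, |A ∩ B| = 2; needs |A ∩ B| ≤ 2 — true.
(b) ward 6: |A| = 6, |A ∩ B| = 5; needs |A ∩ B| = 5 — true.
(c) ward 2: |A| = 5, |A ∩ B| = 2; needs |A ∩ B| / |A| ≤ 2/5 — true.
(d) ward 3: |A| = 8, |A ∩ B| = 4; needs |A ∩ B| ≤ |A ∖ B| — true.
(e) ward 4: |A| = 7, |A ∩ B| = 0; needs A ∩ B = ∅ (|A ∩ B| = 0) — true.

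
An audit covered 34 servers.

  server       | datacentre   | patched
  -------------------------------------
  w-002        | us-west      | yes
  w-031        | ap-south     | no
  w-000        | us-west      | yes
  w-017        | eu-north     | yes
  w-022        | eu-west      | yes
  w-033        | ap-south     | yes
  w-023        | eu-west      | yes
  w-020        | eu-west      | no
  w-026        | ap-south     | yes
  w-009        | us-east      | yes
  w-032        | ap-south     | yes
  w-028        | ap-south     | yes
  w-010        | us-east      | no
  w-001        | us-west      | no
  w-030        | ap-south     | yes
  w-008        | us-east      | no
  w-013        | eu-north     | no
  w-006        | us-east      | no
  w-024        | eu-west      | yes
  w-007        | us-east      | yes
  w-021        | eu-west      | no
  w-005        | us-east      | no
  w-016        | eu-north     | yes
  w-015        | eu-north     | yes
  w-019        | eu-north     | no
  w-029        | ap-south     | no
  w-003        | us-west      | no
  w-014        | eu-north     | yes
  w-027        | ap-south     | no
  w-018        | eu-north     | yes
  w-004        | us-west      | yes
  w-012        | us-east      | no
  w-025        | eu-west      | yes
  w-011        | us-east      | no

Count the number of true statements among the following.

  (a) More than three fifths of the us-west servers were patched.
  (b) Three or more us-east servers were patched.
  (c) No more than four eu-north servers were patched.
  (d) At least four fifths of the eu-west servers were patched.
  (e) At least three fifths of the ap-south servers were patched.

1

(a) us-west: |A| = 5, |A ∩ B| = 3; needs |A ∩ B| / |A| > 3/5 — false.
(b) us-east: |A| = 8, |A ∩ B| = 2; needs |A ∩ B| ≥ 3 — false.
(c) eu-north: |A| = 7, |A ∩ B| = 5; needs |A ∩ B| ≤ 4 — false.
(d) eu-west: |A| = 6, |A ∩ B| = 4; needs |A ∩ B| / |A| ≥ 4/5 — false.
(e) ap-south: |A| = 8, |A ∩ B| = 5; needs |A ∩ B| / |A| ≥ 3/5 — true.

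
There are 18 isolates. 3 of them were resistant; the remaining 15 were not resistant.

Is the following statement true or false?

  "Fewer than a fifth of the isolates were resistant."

True

Truth condition: |A ∩ B| / |A| < 1/5.
|A| = 18, |A ∩ B| = 3, |A ∖ B| = 15.
|A ∩ B|/|A| = 3/18, so the statement is true.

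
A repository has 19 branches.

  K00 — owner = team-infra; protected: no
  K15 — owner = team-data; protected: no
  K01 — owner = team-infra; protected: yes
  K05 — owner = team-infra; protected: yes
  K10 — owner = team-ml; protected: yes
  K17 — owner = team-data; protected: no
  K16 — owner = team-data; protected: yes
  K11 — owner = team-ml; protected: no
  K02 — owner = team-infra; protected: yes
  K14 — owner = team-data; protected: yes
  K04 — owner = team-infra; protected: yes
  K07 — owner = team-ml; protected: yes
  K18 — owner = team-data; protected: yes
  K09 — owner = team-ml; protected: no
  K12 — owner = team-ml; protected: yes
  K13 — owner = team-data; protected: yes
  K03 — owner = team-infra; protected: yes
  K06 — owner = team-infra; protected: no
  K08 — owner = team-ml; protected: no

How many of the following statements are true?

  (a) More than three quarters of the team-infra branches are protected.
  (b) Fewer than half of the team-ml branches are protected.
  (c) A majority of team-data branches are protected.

1

(a) team-infra: |A| = 7, |A ∩ B| = 5; needs |A ∩ B| / |A| > 3/4 — false.
(b) team-ml: |A| = 6, |A ∩ B| = 3; needs |A ∩ B| < |A ∖ B| — false.
(c) team-data: |A| = 6, |A ∩ B| = 4; needs |A ∩ B| > |A ∖ B| — true.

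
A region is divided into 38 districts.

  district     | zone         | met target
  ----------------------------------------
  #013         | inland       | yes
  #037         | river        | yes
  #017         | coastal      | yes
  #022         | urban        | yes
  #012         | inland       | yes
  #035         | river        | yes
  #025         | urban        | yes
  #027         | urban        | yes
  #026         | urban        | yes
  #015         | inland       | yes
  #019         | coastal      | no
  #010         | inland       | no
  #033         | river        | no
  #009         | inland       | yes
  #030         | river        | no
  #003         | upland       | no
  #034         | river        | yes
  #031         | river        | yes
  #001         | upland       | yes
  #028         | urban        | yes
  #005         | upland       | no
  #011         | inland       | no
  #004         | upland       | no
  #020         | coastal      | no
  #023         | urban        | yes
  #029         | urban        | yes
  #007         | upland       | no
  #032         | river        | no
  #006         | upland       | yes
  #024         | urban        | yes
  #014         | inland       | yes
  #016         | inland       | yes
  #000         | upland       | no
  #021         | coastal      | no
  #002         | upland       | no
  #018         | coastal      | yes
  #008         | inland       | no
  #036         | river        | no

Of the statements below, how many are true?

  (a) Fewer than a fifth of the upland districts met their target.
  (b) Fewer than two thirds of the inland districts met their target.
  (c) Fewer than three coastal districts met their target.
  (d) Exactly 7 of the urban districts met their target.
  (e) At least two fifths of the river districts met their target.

2

(a) upland: |A| = 8, |A ∩ B| = 2; needs |A ∩ B| / |A| < 1/5 — false.
(b) inland: |A| = 9, |A ∩ B| = 6; needs |A ∩ B| / |A| < 2/3 — false.
(c) coastal: |A| = 5, |A ∩ B| = 2; needs |A ∩ B| < 3 — true.
(d) urban: |A| = 8, |A ∩ B| = 8; needs |A ∩ B| = 7 — false.
(e) river: |A| = 8, |A ∩ B| = 4; needs |A ∩ B| / |A| ≥ 2/5 — true.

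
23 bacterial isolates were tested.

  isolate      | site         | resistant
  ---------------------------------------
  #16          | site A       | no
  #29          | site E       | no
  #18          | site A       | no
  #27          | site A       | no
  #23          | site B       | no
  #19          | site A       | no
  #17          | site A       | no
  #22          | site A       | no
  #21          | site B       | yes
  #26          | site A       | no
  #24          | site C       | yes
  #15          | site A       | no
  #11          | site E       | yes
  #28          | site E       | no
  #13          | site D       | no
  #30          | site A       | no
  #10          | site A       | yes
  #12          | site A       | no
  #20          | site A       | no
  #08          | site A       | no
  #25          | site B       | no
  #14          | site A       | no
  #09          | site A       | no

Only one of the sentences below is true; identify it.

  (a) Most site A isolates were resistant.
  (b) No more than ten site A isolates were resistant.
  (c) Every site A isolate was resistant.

(b)

|A| = 15, |A ∩ B| = 1, |A ∖ B| = 14.
(a) requires |A ∩ B| > |A ∖ B|: false.
(b) requires |A ∩ B| ≤ 10: true.
(c) requires A ⊆ B, i.e. every element of A is in B (|A ∖ B| = 0): false.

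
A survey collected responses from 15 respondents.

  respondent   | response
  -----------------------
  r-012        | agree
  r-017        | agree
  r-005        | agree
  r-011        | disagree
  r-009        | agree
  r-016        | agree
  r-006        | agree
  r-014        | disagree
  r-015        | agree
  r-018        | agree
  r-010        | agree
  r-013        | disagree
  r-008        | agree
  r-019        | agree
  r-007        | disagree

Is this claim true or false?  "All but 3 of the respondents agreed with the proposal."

False

The determiner here denotes the relation: |A ∖ B| = 3.
|A| = 15, |A ∩ B| = 11, |A ∖ B| = 4.
|A ∖ B| = 4, so the statement is false.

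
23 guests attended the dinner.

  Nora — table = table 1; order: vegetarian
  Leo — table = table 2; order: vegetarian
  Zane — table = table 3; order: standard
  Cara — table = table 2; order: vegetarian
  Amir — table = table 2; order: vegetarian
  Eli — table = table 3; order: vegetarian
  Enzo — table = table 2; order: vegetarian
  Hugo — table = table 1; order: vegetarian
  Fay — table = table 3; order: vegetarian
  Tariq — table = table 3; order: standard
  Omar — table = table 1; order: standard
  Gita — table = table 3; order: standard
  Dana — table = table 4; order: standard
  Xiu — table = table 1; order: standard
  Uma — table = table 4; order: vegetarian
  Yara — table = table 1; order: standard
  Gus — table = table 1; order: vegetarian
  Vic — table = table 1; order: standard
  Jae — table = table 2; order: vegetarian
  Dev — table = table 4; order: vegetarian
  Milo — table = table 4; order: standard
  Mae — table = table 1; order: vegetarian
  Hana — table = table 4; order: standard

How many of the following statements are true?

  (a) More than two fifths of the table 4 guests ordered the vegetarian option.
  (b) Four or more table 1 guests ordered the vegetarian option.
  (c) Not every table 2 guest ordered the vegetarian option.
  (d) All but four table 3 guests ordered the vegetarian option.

(a) table 4: |A| = 5, |A ∩ B| = 2; needs |A ∩ B| / |A| > 2/5 — false.
(b) table 1: |A| = 8, |A ∩ B| = 4; needs |A ∩ B| ≥ 4 — true.
(c) table 2: |A| = 5, |A ∩ B| = 5; needs A ⊄ B (|A ∖ B| ≥ 1) — false.
(d) table 3: |A| = 5, |A ∩ B| = 2; needs |A ∖ B| = 4 — false.

1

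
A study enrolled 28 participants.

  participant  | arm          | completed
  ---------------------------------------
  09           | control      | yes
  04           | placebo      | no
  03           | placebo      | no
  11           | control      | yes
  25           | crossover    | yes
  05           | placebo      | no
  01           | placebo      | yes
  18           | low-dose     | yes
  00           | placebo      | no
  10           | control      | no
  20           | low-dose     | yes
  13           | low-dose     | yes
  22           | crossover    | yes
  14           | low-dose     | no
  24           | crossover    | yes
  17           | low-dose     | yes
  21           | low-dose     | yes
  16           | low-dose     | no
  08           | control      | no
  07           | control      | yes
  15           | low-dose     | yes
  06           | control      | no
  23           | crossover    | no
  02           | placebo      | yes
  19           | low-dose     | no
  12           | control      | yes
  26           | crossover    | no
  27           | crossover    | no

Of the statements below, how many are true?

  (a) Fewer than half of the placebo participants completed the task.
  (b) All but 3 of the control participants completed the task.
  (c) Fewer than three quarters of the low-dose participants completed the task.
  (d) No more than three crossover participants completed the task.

(a) placebo: |A| = 6, |A ∩ B| = 2; needs |A ∩ B| < |A ∖ B| — true.
(b) control: |A| = 7, |A ∩ B| = 4; needs |A ∖ B| = 3 — true.
(c) low-dose: |A| = 9, |A ∩ B| = 6; needs |A ∩ B| / |A| < 3/4 — true.
(d) crossover: |A| = 6, |A ∩ B| = 3; needs |A ∩ B| ≤ 3 — true.

4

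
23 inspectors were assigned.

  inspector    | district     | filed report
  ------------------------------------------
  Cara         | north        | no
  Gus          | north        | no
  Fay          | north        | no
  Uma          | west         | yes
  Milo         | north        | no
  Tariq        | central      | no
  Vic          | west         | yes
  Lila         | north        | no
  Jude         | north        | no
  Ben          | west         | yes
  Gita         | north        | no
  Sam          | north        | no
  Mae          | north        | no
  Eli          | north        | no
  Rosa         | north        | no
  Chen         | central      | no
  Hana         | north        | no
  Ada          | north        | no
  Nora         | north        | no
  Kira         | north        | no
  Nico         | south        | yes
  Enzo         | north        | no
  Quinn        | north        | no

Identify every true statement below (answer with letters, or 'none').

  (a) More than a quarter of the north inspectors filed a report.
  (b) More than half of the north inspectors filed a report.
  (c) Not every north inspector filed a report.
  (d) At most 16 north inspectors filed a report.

|A| = 17, |A ∩ B| = 0, |A ∖ B| = 17.
(a) |A ∩ B| / |A| > 1/4: fails.
(b) |A ∩ B| > |A ∖ B|: fails.
(c) A ⊄ B (|A ∖ B| ≥ 1): holds.
(d) |A ∩ B| ≤ 16: holds.

(c), (d)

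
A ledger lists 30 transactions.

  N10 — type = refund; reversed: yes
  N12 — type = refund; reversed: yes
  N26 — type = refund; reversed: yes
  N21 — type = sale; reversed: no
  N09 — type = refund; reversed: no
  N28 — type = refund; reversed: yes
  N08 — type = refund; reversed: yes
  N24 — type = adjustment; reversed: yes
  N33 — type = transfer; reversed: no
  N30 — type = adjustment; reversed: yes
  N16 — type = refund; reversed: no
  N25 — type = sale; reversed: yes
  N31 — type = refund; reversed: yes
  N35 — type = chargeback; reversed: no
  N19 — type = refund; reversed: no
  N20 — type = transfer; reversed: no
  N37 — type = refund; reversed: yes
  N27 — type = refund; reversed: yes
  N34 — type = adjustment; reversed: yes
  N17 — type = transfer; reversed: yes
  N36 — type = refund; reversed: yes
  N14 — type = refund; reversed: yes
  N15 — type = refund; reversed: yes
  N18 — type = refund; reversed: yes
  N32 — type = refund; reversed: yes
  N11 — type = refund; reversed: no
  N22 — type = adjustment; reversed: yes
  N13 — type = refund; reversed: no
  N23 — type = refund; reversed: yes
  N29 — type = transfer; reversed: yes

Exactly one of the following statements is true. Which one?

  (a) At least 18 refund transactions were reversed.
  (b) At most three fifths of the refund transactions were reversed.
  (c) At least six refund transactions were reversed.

(c)

|A| = 19, |A ∩ B| = 14, |A ∖ B| = 5.
(a) requires |A ∩ B| ≥ 18: false.
(b) requires |A ∩ B| / |A| ≤ 3/5: false.
(c) requires |A ∩ B| ≥ 6: true.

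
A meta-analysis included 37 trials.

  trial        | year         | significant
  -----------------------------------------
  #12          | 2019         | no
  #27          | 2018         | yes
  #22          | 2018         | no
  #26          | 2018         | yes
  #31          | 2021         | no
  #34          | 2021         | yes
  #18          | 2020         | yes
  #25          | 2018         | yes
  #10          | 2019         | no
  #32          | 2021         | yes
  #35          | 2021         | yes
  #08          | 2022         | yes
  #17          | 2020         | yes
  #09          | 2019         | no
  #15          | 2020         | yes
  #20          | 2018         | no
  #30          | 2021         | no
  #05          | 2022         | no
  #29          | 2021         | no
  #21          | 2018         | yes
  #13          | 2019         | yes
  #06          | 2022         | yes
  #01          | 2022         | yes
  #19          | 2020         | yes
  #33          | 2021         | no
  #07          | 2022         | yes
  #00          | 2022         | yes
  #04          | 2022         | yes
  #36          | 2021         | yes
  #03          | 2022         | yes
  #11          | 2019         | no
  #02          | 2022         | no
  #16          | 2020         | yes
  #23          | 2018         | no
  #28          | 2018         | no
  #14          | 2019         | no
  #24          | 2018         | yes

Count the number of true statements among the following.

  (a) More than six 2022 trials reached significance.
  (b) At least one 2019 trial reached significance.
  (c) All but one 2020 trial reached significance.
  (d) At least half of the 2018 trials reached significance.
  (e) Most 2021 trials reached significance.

(a) 2022: |A| = 9, |A ∩ B| = 7; needs |A ∩ B| > 6 — true.
(b) 2019: |A| = 6, |A ∩ B| = 1; needs A ∩ B ≠ ∅ (|A ∩ B| ≥ 1) — true.
(c) 2020: |A| = 5, |A ∩ B| = 5; needs |A ∖ B| = 1 — false.
(d) 2018: |A| = 9, |A ∩ B| = 5; needs |A ∩ B| ≥ |A ∖ B| — true.
(e) 2021: |A| = 8, |A ∩ B| = 4; needs |A ∩ B| > |A ∖ B| — false.

3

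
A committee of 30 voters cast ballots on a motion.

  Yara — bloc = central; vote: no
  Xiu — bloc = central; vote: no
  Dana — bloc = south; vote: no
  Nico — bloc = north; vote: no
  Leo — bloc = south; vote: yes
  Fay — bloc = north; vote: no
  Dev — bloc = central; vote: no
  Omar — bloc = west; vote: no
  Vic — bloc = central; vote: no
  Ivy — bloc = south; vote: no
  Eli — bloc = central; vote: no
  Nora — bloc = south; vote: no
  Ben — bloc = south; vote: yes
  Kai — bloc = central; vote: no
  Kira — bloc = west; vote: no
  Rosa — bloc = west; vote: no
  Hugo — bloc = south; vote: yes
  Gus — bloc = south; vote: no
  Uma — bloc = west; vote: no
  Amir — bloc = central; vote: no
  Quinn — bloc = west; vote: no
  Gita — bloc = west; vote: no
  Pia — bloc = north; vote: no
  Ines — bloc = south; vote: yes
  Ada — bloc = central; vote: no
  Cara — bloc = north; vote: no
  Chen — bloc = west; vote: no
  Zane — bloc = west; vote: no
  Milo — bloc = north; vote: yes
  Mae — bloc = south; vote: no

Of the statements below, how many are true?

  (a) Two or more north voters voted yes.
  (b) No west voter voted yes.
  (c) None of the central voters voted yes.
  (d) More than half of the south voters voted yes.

(a) north: |A| = 5, |A ∩ B| = 1; needs |A ∩ B| ≥ 2 — false.
(b) west: |A| = 8, |A ∩ B| = 0; needs A ∩ B = ∅ (|A ∩ B| = 0) — true.
(c) central: |A| = 8, |A ∩ B| = 0; needs A ∩ B = ∅ (|A ∩ B| = 0) — true.
(d) south: |A| = 9, |A ∩ B| = 4; needs |A ∩ B| > |A ∖ B| — false.

2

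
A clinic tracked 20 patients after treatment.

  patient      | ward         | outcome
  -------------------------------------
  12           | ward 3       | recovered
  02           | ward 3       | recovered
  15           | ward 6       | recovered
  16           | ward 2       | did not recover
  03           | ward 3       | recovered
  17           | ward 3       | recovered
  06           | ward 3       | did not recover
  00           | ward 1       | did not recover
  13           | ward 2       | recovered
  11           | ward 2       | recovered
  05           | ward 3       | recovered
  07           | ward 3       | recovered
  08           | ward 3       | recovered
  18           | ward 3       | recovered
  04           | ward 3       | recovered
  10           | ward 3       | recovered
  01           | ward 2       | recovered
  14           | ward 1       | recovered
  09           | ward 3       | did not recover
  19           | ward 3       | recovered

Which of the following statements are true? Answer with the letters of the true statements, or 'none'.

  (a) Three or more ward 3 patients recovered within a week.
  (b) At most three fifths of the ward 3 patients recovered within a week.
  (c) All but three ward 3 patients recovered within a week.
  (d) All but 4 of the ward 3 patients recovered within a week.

|A| = 13, |A ∩ B| = 11, |A ∖ B| = 2.
(a) |A ∩ B| ≥ 3: holds.
(b) |A ∩ B| / |A| ≤ 3/5: fails.
(c) |A ∖ B| = 3: fails.
(d) |A ∖ B| = 4: fails.

(a)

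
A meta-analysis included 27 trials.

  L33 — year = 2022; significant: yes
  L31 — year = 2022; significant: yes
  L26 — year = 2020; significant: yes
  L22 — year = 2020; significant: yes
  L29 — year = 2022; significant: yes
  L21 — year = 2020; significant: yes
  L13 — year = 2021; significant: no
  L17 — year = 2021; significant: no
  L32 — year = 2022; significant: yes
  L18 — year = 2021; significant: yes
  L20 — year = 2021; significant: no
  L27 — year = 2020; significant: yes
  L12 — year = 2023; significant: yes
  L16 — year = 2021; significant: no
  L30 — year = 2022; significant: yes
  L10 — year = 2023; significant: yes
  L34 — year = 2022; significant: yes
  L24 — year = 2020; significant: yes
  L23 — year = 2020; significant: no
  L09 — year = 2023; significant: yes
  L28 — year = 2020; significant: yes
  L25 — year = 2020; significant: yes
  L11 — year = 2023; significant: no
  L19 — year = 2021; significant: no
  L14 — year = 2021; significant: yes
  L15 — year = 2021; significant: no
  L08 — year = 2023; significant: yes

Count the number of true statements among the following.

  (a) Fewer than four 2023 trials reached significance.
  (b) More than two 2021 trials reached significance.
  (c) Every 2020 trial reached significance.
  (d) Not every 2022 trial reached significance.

0

(a) 2023: |A| = 5, |A ∩ B| = 4; needs |A ∩ B| < 4 — false.
(b) 2021: |A| = 8, |A ∩ B| = 2; needs |A ∩ B| > 2 — false.
(c) 2020: |A| = 8, |A ∩ B| = 7; needs A ⊆ B, i.e. every element of A is in B (|A ∖ B| = 0) — false.
(d) 2022: |A| = 6, |A ∩ B| = 6; needs A ⊄ B (|A ∖ B| ≥ 1) — false.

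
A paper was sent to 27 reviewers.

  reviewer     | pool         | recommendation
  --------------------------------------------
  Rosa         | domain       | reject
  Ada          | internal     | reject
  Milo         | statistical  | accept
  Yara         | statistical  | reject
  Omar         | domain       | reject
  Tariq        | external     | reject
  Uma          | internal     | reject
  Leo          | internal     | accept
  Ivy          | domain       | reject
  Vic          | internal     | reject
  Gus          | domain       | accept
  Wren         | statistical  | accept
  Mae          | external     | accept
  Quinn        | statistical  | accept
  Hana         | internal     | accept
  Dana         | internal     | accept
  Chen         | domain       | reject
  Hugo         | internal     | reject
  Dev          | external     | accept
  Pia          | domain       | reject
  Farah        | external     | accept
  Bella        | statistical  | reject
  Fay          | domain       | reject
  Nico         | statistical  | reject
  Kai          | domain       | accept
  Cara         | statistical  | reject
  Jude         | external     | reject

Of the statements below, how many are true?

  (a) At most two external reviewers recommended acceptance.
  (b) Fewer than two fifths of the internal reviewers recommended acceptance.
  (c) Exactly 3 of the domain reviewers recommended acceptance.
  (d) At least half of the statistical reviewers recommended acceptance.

0

(a) external: |A| = 5, |A ∩ B| = 3; needs |A ∩ B| ≤ 2 — false.
(b) internal: |A| = 7, |A ∩ B| = 3; needs |A ∩ B| / |A| < 2/5 — false.
(c) domain: |A| = 8, |A ∩ B| = 2; needs |A ∩ B| = 3 — false.
(d) statistical: |A| = 7, |A ∩ B| = 3; needs |A ∩ B| ≥ |A ∖ B| — false.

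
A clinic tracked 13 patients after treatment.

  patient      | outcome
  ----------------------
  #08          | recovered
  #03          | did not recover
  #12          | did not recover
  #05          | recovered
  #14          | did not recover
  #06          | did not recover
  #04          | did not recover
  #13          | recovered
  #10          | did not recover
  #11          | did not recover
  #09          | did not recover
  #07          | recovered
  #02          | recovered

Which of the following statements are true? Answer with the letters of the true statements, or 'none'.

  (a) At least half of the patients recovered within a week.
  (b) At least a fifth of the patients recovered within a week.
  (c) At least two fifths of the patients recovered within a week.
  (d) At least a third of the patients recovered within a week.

|A| = 13, |A ∩ B| = 5, |A ∖ B| = 8.
(a) |A ∩ B| ≥ |A ∖ B|: fails.
(b) |A ∩ B| / |A| ≥ 1/5: holds.
(c) |A ∩ B| / |A| ≥ 2/5: fails.
(d) |A ∩ B| / |A| ≥ 1/3: holds.

(b), (d)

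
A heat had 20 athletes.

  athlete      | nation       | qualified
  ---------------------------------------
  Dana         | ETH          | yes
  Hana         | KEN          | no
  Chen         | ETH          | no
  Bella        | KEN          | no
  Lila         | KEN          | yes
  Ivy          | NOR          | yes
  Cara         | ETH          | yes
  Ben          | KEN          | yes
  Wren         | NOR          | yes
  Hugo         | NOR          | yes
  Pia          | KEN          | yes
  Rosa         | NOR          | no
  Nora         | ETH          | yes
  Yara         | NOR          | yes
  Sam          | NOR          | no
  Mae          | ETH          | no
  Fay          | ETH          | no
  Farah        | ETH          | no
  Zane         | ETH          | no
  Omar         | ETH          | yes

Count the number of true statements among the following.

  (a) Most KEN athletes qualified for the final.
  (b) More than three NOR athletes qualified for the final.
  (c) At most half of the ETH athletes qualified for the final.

3

(a) KEN: |A| = 5, |A ∩ B| = 3; needs |A ∩ B| > |A ∖ B| — true.
(b) NOR: |A| = 6, |A ∩ B| = 4; needs |A ∩ B| > 3 — true.
(c) ETH: |A| = 9, |A ∩ B| = 4; needs |A ∩ B| ≤ |A ∖ B| — true.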